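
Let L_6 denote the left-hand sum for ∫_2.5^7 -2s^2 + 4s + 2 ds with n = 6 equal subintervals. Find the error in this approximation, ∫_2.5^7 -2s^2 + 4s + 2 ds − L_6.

Exact integral: ∫_2.5^7 f(s) ds = -123.75.
L_6 = -99.28125.
Error = -123.75 − (-99.28125) = -24.46875.

-24.46875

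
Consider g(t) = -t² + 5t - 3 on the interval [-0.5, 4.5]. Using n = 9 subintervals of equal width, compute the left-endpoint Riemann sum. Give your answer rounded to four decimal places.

Δt = (4.5 − (-0.5))/9 = 5/9.
Left endpoints: -0.5, 1/18, 11/18, 7/6, 31/18, 41/18, 17/6, 61/18, 71/18.
g(-0.5) = -5.75, g(1/18) = -883/324, g(11/18) = -103/324, g(7/6) = 53/36, g(31/18) = 857/324, g(41/18) = 1037/324, g(17/6) = 113/36, g(61/18) = 797/324, g(71/18) = 377/324.
Sum = Δt · [g(-0.5) + g(1/18) + g(11/18) + ...].
Sum ≈ 2.9372.

2.9372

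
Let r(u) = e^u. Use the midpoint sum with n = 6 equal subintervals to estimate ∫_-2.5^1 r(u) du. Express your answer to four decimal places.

2.5992

Δu = (1 − (-2.5))/6 = 7/12.
Midpoints: -53/24, -1.625, -25/24, -11/24, 0.125, 17/24.
r(-53/24) ≈ 0.1099, r(-1.625) ≈ 0.1969, r(-25/24) ≈ 0.3529, r(-11/24) ≈ 0.6323, r(0.125) ≈ 1.1331, r(17/24) ≈ 2.0306.
Sum = Δu · [r(-53/24) + r(-1.625) + r(-25/24) + ...].
Sum ≈ 2.5992.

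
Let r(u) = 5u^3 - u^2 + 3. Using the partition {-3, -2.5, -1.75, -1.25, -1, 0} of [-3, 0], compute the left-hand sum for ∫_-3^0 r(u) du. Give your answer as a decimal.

Subinterval widths: 0.5, 0.75, 0.5, 0.25, 1.
Left endpoints: -3, -2.5, -1.75, -1.25, -1.
r(-3) = -141, r(-2.5) = -81.375, r(-1.75) = -26.859375, r(-1.25) = -8.328125, r(-1) = -3.
Sum = Σ Δu_i · r(u_i).
Sum = -150.04296875.

-150.04296875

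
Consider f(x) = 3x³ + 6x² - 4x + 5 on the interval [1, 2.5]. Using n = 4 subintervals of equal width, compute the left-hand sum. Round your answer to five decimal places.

Δx = (2.5 − 1)/4 = 0.375.
Left endpoints: 1, 1.375, 1.75, 2.125.
f(1) = 10, f(1.375) = 9545/512, f(1.75) = 32.453125, f(2.125) = 26819/512.
Sum = Δx · [f(1) + f(1.375) + f(1.75) + f(2.125)].
Sum ≈ 42.55371.

42.55371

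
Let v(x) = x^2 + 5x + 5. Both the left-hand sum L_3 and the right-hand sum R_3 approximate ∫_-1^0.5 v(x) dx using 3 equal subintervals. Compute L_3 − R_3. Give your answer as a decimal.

-3.375

L_3 = 4.375.
R_3 = 7.75.
L_3 − R_3 = -3.375.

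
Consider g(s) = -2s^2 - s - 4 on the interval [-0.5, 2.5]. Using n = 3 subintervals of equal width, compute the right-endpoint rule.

Δs = (2.5 − (-0.5))/3 = 1.
Right endpoints: 0.5, 1.5, 2.5.
g(0.5) = -5, g(1.5) = -10, g(2.5) = -19.
Sum = Δs · [g(0.5) + g(1.5) + g(2.5)].
Sum = -34.

-34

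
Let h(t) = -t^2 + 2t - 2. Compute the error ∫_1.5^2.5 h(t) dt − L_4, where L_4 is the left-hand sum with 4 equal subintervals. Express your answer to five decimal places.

Exact integral: ∫_1.5^2.5 h(t) dt ≈ -2.0833333.
L_4 = -1.84375.
Error ≈ -2.0833333 − (-1.84375) ≈ -0.23958.

-0.23958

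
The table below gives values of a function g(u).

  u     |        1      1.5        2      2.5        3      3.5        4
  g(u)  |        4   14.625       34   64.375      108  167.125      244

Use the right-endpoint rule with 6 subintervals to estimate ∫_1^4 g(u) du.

Δu = 0.5.
Sum = 0.5·[14.625 + 34 + 64.375 + 108 + 167.125 + 244] = 316.0625.

316.0625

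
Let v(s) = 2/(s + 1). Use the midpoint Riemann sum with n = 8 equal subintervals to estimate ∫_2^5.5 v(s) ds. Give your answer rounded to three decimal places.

Δs = (5.5 − 2)/8 = 0.4375.
Midpoints: 2.21875, 2.65625, 3.09375, 3.53125, 3.96875, 4.40625, 4.84375, 5.28125.
v(2.21875) = 64/103, v(2.65625) = 64/117, v(3.09375) = 64/131, v(3.53125) = 64/145, v(3.96875) = 64/159, v(4.40625) = 64/173, v(4.84375) = 64/187, v(5.28125) = 64/201.
Sum = Δs · [v(2.21875) + v(2.65625) + v(3.09375) + ...].
Sum ≈ 1.545.

1.545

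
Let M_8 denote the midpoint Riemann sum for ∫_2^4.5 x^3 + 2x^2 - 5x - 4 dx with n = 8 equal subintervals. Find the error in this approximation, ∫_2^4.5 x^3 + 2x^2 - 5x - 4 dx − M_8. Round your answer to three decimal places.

0.239

Exact integral: ∫_2^4.5 f(x) dx ≈ 103.30729.
M_8 ≈ 103.06824.
Error ≈ 103.30729 − 103.06824 ≈ 0.239.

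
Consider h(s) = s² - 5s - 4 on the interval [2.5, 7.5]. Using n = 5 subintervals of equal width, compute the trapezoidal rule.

Δs = (7.5 − 2.5)/5 = 1.
h(2.5) = -10.25, h(3.5) = -9.25, h(4.5) = -6.25, h(5.5) = -1.25, h(6.5) = 5.75, h(7.5) = 14.75.
T_5 = (Δs/2)·[h(s_0) + 2h(s_1) + ... + 2h(s_{4}) + h(s_5)].
Sum = -8.75.

-8.75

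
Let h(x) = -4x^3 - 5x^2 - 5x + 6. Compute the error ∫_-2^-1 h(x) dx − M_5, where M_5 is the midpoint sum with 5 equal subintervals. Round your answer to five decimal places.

Exact integral: ∫_-2^-1 h(x) dx ≈ 16.8333333.
M_5 = 16.79.
Error ≈ 16.8333333 − 16.79 ≈ 0.04333.

0.04333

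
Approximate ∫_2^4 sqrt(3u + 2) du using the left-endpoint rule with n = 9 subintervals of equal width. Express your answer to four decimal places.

6.5104

Δu = (4 − 2)/9 = 2/9.
Left endpoints: 2, 20/9, 22/9, 8/3, 26/9, 28/9, 10/3, 32/9, 34/9.
f(2) ≈ 2.8284, f(20/9) ≈ 2.9439, f(22/9) ≈ 3.0551, f(8/3) ≈ 3.1623, f(26/9) ≈ 3.2660, f(28/9) ≈ 3.3665, f(10/3) ≈ 3.4641, f(32/9) ≈ 3.5590, f(34/9) ≈ 3.6515.
Sum = Δu · [f(2) + f(20/9) + f(22/9) + ...].
Sum ≈ 6.5104.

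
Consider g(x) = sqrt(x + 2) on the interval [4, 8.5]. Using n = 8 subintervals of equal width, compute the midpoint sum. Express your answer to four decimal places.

12.8853

Δx = (8.5 − 4)/8 = 0.5625.
Midpoints: 4.28125, 4.84375, 5.40625, 5.96875, 6.53125, 7.09375, 7.65625, 8.21875.
g(4.28125) ≈ 2.5062, g(4.84375) ≈ 2.6161, g(5.40625) ≈ 2.7214, g(5.96875) ≈ 2.8229, g(6.53125) ≈ 2.9208, g(7.09375) ≈ 3.0156, g(7.65625) ≈ 3.1075, g(8.21875) ≈ 3.1967.
Sum = Δx · [g(4.28125) + g(4.84375) + g(5.40625) + ...].
Sum ≈ 12.8853.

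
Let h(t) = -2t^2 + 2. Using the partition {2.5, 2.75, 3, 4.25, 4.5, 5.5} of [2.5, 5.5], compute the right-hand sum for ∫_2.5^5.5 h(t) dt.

Subinterval widths: 0.25, 0.25, 1.25, 0.25, 1.
Right endpoints: 2.75, 3, 4.25, 4.5, 5.5.
h(2.75) = -13.125, h(3) = -16, h(4.25) = -34.125, h(4.5) = -38.5, h(5.5) = -58.5.
Sum = Σ Δt_i · h(t_i).
Sum = -118.0625.

-118.0625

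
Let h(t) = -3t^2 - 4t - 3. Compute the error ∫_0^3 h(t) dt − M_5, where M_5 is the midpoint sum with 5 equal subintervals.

-0.27

Exact integral: ∫_0^3 h(t) dt = -54.
M_5 = -53.73.
Error = -54 − (-53.73) = -0.27.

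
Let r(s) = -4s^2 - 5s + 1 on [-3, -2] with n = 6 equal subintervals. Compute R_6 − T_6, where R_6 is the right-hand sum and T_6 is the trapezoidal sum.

R_6 ≈ -10.601852.
T_6 ≈ -11.851852.
R_6 − T_6 = 1.25.

1.25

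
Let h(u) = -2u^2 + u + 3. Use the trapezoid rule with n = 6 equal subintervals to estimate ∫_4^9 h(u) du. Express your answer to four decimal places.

Δu = (9 − 4)/6 = 5/6.
h(4) = -25, h(29/6) = -350/9, h(17/3) = -500/9, h(6.5) = -75, h(22/3) = -875/9, h(49/6) = -1100/9, h(9) = -150.
T_6 = (Δu/2)·[h(u_0) + 2h(u_1) + ... + 2h(u_{5}) + h(u_6)].
Sum ≈ -396.9907.

-396.9907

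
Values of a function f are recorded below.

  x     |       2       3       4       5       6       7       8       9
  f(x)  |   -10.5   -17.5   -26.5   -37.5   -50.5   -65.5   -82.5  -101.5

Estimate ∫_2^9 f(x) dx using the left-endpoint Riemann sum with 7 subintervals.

-290.5

Δx = 1.
Sum = 1·[(-10.5) + (-17.5) + (-26.5) + (-37.5) + (-50.5) + (-65.5) + (-82.5)] = -290.5.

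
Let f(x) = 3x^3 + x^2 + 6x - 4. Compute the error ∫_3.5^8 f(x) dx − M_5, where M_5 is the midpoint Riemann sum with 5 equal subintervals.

Exact integral: ∫_3.5^8 f(x) dx = 3253.078125.
M_5 = 3237.0553125.
Error = 3253.078125 − 3237.0553125 = 16.0228125.

16.0228125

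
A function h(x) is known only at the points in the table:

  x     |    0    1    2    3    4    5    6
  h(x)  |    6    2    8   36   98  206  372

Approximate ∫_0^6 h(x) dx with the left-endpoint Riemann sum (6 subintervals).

356

Δx = 1.
Sum = 1·[6 + 2 + 8 + 36 + 98 + 206] = 356.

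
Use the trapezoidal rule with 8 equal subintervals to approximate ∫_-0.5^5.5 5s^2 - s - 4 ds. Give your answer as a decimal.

Δs = (5.5 − (-0.5))/8 = 0.75.
f(-0.5) = -2.25, f(0.25) = -3.9375, f(1) = 0, f(1.75) = 9.5625, f(2.5) = 24.75, f(3.25) = 45.5625, f(4) = 72, f(4.75) = 104.0625, f(5.5) = 141.75.
T_8 = (Δs/2)·[f(s_0) + 2f(s_1) + ... + 2f(s_{7}) + f(s_8)].
Sum = 241.3125.

241.3125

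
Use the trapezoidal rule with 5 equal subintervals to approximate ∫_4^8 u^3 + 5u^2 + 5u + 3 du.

1848.48

Δu = (8 − 4)/5 = 0.8.
f(4) = 167, f(4.8) = 252.792, f(5.6) = 363.416, f(6.4) = 501.944, f(7.2) = 671.448, f(8) = 875.
T_5 = (Δu/2)·[f(u_0) + 2f(u_1) + ... + 2f(u_{4}) + f(u_5)].
Sum = 1848.48.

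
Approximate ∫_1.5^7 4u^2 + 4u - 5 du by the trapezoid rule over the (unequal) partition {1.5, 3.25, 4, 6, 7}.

528.6875

Subinterval widths: 1.75, 0.75, 2, 1.
f(1.5) = 10, f(3.25) = 50.25, f(4) = 75, f(6) = 163, f(7) = 219.
On each subinterval the trapezoid contributes (Δu_i/2)·[f(u_{i-1}) + f(u_i)].
Sum = 528.6875.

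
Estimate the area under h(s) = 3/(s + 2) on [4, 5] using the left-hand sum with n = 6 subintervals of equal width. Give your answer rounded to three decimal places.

0.468

Δs = (5 − 4)/6 = 1/6.
Left endpoints: 4, 25/6, 13/3, 4.5, 14/3, 29/6.
h(4) = 0.5, h(25/6) = 18/37, h(13/3) = 9/19, h(4.5) = 6/13, h(14/3) = 0.45, h(29/6) = 18/41.
Sum = Δs · [h(4) + h(25/6) + h(13/3) + ...].
Sum ≈ 0.468.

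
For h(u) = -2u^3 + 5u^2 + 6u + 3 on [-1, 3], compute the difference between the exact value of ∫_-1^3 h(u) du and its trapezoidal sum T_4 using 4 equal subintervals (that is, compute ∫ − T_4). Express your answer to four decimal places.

Exact integral: ∫_-1^3 h(u) du ≈ 42.666667.
T_4 = 42.
Error ≈ 42.666667 − 42 ≈ 0.6667.

0.6667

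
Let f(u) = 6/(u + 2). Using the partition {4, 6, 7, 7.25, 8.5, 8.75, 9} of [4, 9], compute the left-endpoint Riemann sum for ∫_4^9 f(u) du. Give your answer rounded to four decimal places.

4.0099

Subinterval widths: 2, 1, 0.25, 1.25, 0.25, 0.25.
Left endpoints: 4, 6, 7, 7.25, 8.5, 8.75.
f(4) = 1, f(6) = 0.75, f(7) = 2/3, f(7.25) = 24/37, f(8.5) = 4/7, f(8.75) = 24/43.
Sum = Σ Δu_i · f(u_i).
Sum ≈ 4.0099.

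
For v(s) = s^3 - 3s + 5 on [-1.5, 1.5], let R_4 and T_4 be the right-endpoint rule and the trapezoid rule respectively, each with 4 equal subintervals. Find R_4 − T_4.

R_4 = 14.15625.
T_4 = 15.
R_4 − T_4 = -0.84375.

-0.84375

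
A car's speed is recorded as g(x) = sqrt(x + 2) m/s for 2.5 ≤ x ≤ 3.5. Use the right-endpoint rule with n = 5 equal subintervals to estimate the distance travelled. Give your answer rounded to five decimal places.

Δx = (3.5 − 2.5)/5 = 0.2.
Right endpoints: 2.7, 2.9, 3.1, 3.3, 3.5.
g(2.7) ≈ 2.16795, g(2.9) ≈ 2.21359, g(3.1) ≈ 2.25832, g(3.3) ≈ 2.30217, g(3.5) ≈ 2.34521.
Sum = Δx · [g(2.7) + g(2.9) + g(3.1) + g(3.3) + g(3.5)].
Sum ≈ 2.25745.

2.25745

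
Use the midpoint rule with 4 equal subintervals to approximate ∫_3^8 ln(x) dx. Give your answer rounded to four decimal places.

8.3531

Δx = (8 − 3)/4 = 1.25.
Midpoints: 3.625, 4.875, 6.125, 7.375.
f(3.625) ≈ 1.2879, f(4.875) ≈ 1.5841, f(6.125) ≈ 1.8124, f(7.375) ≈ 1.9981.
Sum = Δx · [f(3.625) + f(4.875) + f(6.125) + f(7.375)].
Sum ≈ 8.3531.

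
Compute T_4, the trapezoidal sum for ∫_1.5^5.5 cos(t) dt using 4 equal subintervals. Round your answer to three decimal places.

Δt = (5.5 − 1.5)/4 = 1.
f(1.5) ≈ 0.071, f(2.5) ≈ -0.801, f(3.5) ≈ -0.936, f(4.5) ≈ -0.211, f(5.5) ≈ 0.709.
T_4 = (Δt/2)·[f(t_0) + 2f(t_1) + 2f(t_2) + 2f(t_3) + f(t_4)].
Sum ≈ -1.559.

-1.559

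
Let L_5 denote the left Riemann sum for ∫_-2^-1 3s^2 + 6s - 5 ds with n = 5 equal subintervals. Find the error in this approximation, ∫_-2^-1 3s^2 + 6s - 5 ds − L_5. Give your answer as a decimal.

-0.32

Exact integral: ∫_-2^-1 f(s) ds = -7.
L_5 = -6.68.
Error = -7 − (-6.68) = -0.32.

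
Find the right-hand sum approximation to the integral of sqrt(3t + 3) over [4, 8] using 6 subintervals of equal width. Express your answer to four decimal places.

18.7044

Δt = (8 − 4)/6 = 2/3.
Right endpoints: 14/3, 16/3, 6, 20/3, 22/3, 8.
f(14/3) ≈ 4.1231, f(16/3) ≈ 4.3589, f(6) ≈ 4.5826, f(20/3) ≈ 4.7958, f(22/3) ≈ 5.0000, f(8) ≈ 5.1962.
Sum = Δt · [f(14/3) + f(16/3) + f(6) + ...].
Sum ≈ 18.7044.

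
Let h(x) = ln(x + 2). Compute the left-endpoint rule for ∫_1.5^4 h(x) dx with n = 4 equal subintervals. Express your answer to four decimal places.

Δx = (4 − 1.5)/4 = 0.625.
Left endpoints: 1.5, 2.125, 2.75, 3.375.
h(1.5) ≈ 1.2528, h(2.125) ≈ 1.4171, h(2.75) ≈ 1.5581, h(3.375) ≈ 1.6818.
Sum = Δx · [h(1.5) + h(2.125) + h(2.75) + h(3.375)].
Sum ≈ 3.6936.

3.6936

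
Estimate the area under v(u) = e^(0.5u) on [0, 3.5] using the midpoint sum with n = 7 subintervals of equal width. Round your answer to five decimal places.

Δu = (3.5 − 0)/7 = 0.5.
Midpoints: 0.25, 0.75, 1.25, 1.75, 2.25, 2.75, 3.25.
v(0.25) ≈ 1.13315, v(0.75) ≈ 1.45499, v(1.25) ≈ 1.86825, v(1.75) ≈ 2.39888, v(2.25) ≈ 3.08022, v(2.75) ≈ 3.95508, v(3.25) ≈ 5.07842.
Sum = Δu · [v(0.25) + v(0.75) + v(1.25) + ...].
Sum ≈ 9.48449.

9.48449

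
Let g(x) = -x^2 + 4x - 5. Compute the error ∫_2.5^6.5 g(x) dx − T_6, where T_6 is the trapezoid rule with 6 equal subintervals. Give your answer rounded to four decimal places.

Exact integral: ∫_2.5^6.5 g(x) dx ≈ -34.333333.
T_6 ≈ -34.629630.
Error ≈ -34.333333 − (-34.629630) ≈ 0.2963.

0.2963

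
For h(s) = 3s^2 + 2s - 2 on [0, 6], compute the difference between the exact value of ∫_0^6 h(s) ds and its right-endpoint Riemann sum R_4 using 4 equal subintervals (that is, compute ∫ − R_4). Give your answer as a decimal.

Exact integral: ∫_0^6 h(s) ds = 240.
R_4 = 336.75.
Error = 240 − 336.75 = -96.75.

-96.75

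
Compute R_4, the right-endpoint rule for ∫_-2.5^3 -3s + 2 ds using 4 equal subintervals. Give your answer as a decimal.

Δs = (3 − (-2.5))/4 = 1.375.
Right endpoints: -1.125, 0.25, 1.625, 3.
f(-1.125) = 5.375, f(0.25) = 1.25, f(1.625) = -2.875, f(3) = -7.
Sum = Δs · [f(-1.125) + f(0.25) + f(1.625) + f(3)].
Sum = -4.46875.

-4.46875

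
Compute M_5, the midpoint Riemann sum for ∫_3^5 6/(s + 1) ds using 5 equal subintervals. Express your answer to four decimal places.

2.4314

Δs = (5 − 3)/5 = 0.4.
Midpoints: 3.2, 3.6, 4, 4.4, 4.8.
f(3.2) = 10/7, f(3.6) = 30/23, f(4) = 1.2, f(4.4) = 10/9, f(4.8) = 30/29.
Sum = Δs · [f(3.2) + f(3.6) + f(4) + f(4.4) + f(4.8)].
Sum ≈ 2.4314.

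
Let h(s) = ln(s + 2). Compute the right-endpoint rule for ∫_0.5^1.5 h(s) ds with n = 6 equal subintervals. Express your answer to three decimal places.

Δs = (1.5 − 0.5)/6 = 1/6.
Right endpoints: 2/3, 5/6, 1, 7/6, 4/3, 1.5.
h(2/3) ≈ 0.981, h(5/6) ≈ 1.041, h(1) ≈ 1.099, h(7/6) ≈ 1.153, h(4/3) ≈ 1.204, h(1.5) ≈ 1.253.
Sum = Δs · [h(2/3) + h(5/6) + h(1) + ...].
Sum ≈ 1.122.

1.122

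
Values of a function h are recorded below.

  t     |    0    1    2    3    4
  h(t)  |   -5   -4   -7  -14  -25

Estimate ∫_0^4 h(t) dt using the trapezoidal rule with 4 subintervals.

-40

Δt = 1.
T_4 = (1/2)·[(-5) + 2·(-4) + 2·(-7) + 2·(-14) + (-25)] = -40.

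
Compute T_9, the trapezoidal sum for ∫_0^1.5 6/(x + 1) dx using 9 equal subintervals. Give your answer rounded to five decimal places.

5.50937

Δx = (1.5 − 0)/9 = 1/6.
f(0) = 6, f(1/6) = 36/7, f(1/3) = 4.5, f(0.5) = 4, f(2/3) = 3.6, f(5/6) = 36/11, f(1) = 3, f(7/6) = 36/13, f(4/3) = 18/7, f(1.5) = 2.4.
T_9 = (Δx/2)·[f(x_0) + 2f(x_1) + ... + 2f(x_{8}) + f(x_9)].
Sum ≈ 5.50937.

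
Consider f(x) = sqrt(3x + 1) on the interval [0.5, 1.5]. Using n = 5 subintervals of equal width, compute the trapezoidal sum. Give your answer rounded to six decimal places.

1.986926

Δx = (1.5 − 0.5)/5 = 0.2.
f(0.5) ≈ 1.581139, f(0.7) ≈ 1.760682, f(0.9) ≈ 1.923538, f(1.1) ≈ 2.073644, f(1.3) ≈ 2.213594, f(1.5) ≈ 2.345208.
T_5 = (Δx/2)·[f(x_0) + 2f(x_1) + ... + 2f(x_{4}) + f(x_5)].
Sum ≈ 1.986926.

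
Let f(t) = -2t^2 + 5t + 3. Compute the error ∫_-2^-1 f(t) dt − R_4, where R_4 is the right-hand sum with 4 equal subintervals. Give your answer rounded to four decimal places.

-1.3542

Exact integral: ∫_-2^-1 f(t) dt ≈ -9.166667.
R_4 = -7.8125.
Error ≈ -9.166667 − (-7.8125) ≈ -1.3542.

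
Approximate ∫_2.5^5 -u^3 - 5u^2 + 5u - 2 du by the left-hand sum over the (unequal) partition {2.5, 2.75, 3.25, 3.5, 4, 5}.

Subinterval widths: 0.25, 0.5, 0.25, 0.5, 1.
Left endpoints: 2.5, 2.75, 3.25, 3.5, 4.
f(2.5) = -36.375, f(2.75) = -46.859375, f(3.25) = -72.890625, f(3.5) = -88.625, f(4) = -126.
Sum = Σ Δu_i · f(u_i).
Sum = -221.05859375.

-221.05859375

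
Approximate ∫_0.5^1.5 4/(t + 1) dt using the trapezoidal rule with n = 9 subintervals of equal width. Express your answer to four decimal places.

2.0445

Δt = (1.5 − 0.5)/9 = 1/9.
f(0.5) = 8/3, f(11/18) = 72/29, f(13/18) = 72/31, f(5/6) = 24/11, f(17/18) = 72/35, f(19/18) = 72/37, f(7/6) = 24/13, f(23/18) = 72/41, f(25/18) = 72/43, f(1.5) = 1.6.
T_9 = (Δt/2)·[f(t_0) + 2f(t_1) + ... + 2f(t_{8}) + f(t_9)].
Sum ≈ 2.0445.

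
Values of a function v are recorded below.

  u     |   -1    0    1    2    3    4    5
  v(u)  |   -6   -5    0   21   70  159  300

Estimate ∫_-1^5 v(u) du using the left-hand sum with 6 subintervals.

239

Δu = 1.
Sum = 1·[(-6) + (-5) + 0 + 21 + 70 + 159] = 239.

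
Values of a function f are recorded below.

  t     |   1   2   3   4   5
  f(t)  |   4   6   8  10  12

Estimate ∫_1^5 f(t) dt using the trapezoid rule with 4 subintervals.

32

Δt = 1.
T_4 = (1/2)·[4 + 2·6 + 2·8 + 2·10 + 12] = 32.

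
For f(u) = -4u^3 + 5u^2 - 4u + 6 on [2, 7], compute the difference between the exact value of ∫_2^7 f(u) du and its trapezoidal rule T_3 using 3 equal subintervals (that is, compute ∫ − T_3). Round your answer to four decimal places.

113.4259

Exact integral: ∫_2^7 f(u) du ≈ -1886.666667.
T_3 ≈ -2000.092593.
Error ≈ -1886.666667 − (-2000.092593) ≈ 113.4259.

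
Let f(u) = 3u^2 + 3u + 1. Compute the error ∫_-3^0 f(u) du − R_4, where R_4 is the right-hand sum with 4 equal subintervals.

5.90625

Exact integral: ∫_-3^0 f(u) du = 16.5.
R_4 = 10.59375.
Error = 16.5 − 10.59375 = 5.90625.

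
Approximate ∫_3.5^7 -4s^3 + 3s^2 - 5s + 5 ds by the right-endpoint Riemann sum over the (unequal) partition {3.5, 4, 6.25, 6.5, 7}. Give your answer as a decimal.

-2981.46875

Subinterval widths: 0.5, 2.25, 0.25, 0.5.
Right endpoints: 4, 6.25, 6.5, 7.
f(4) = -223, f(6.25) = -885.625, f(6.5) = -999.25, f(7) = -1255.
Sum = Σ Δs_i · f(s_i).
Sum = -2981.46875.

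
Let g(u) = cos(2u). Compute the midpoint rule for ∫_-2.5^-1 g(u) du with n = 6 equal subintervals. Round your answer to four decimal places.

Δu = (-1 − (-2.5))/6 = 0.25.
Midpoints: -2.375, -2.125, -1.875, -1.625, -1.375, -1.125.
g(-2.375) ≈ 0.0376, g(-2.125) ≈ -0.4461, g(-1.875) ≈ -0.8206, g(-1.625) ≈ -0.9941, g(-1.375) ≈ -0.9243, g(-1.125) ≈ -0.6282.
Sum = Δu · [g(-2.375) + g(-2.125) + g(-1.875) + ...].
Sum ≈ -0.9439.

-0.9439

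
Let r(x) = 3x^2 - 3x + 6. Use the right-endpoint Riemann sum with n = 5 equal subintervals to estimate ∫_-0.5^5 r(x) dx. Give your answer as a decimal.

Δx = (5 − (-0.5))/5 = 1.1.
Right endpoints: 0.6, 1.7, 2.8, 3.9, 5.
r(0.6) = 5.28, r(1.7) = 9.57, r(2.8) = 21.12, r(3.9) = 39.93, r(5) = 66.
Sum = Δx · [r(0.6) + r(1.7) + r(2.8) + r(3.9) + r(5)].
Sum = 156.09.

156.09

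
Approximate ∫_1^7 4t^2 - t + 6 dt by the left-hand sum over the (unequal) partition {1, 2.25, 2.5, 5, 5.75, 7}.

329.875

Subinterval widths: 1.25, 0.25, 2.5, 0.75, 1.25.
Left endpoints: 1, 2.25, 2.5, 5, 5.75.
f(1) = 9, f(2.25) = 24, f(2.5) = 28.5, f(5) = 101, f(5.75) = 132.5.
Sum = Σ Δt_i · f(t_i).
Sum = 329.875.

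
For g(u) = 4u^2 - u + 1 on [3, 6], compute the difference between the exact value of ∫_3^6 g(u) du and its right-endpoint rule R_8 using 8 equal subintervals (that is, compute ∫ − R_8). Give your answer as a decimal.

Exact integral: ∫_3^6 g(u) du = 241.5.
R_8 = 261.46875.
Error = 241.5 − 261.46875 = -19.96875.

-19.96875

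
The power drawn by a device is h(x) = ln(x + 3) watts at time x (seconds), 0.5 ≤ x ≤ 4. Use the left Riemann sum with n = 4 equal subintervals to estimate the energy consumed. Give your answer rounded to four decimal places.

5.4244

Δx = (4 − 0.5)/4 = 0.875.
Left endpoints: 0.5, 1.375, 2.25, 3.125.
h(0.5) ≈ 1.2528, h(1.375) ≈ 1.4759, h(2.25) ≈ 1.6582, h(3.125) ≈ 1.8124.
Sum = Δx · [h(0.5) + h(1.375) + h(2.25) + h(3.125)].
Sum ≈ 5.4244.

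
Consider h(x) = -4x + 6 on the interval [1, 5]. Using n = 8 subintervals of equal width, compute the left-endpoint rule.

Δx = (5 − 1)/8 = 0.5.
Left endpoints: 1, 1.5, 2, 2.5, 3, 3.5, 4, 4.5.
h(1) = 2, h(1.5) = 0, h(2) = -2, h(2.5) = -4, h(3) = -6, h(3.5) = -8, h(4) = -10, h(4.5) = -12.
Sum = Δx · [h(1) + h(1.5) + h(2) + ...].
Sum = -20.

-20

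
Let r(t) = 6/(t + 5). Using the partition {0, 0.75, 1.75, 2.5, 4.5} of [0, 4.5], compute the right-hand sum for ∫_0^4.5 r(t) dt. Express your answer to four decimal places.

Subinterval widths: 0.75, 1, 0.75, 2.
Right endpoints: 0.75, 1.75, 2.5, 4.5.
r(0.75) = 24/23, r(1.75) = 8/9, r(2.5) = 0.8, r(4.5) = 12/19.
Sum = Σ Δt_i · r(t_i).
Sum ≈ 3.5347.

3.5347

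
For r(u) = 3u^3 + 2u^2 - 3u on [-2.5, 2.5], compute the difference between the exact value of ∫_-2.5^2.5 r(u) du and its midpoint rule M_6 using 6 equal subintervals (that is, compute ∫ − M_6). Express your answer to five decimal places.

0.57870

Exact integral: ∫_-2.5^2.5 r(u) du ≈ 20.8333333.
M_6 ≈ 20.2546296.
Error ≈ 20.8333333 − 20.2546296 ≈ 0.57870.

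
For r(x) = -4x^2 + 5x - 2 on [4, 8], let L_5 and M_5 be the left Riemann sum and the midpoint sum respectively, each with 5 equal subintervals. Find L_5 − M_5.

L_5 = -418.24.
M_5 = -484.48.
L_5 − M_5 = 66.24.

66.24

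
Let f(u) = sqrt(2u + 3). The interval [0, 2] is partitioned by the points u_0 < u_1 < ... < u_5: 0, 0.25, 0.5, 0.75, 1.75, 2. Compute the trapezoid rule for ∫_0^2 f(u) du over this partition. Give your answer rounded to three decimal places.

4.434

Subinterval widths: 0.25, 0.25, 0.25, 1, 0.25.
f(0) ≈ 1.732, f(0.25) ≈ 1.871, f(0.5) ≈ 2.000, f(0.75) ≈ 2.121, f(1.75) ≈ 2.550, f(2) ≈ 2.646.
On each subinterval the trapezoid contributes (Δu_i/2)·[f(u_{i-1}) + f(u_i)].
Sum ≈ 4.434.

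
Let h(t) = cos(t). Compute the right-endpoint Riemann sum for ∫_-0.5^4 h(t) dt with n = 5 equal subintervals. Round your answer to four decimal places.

-0.9474

Δt = (4 − (-0.5))/5 = 0.9.
Right endpoints: 0.4, 1.3, 2.2, 3.1, 4.
h(0.4) ≈ 0.9211, h(1.3) ≈ 0.2675, h(2.2) ≈ -0.5885, h(3.1) ≈ -0.9991, h(4) ≈ -0.6536.
Sum = Δt · [h(0.4) + h(1.3) + h(2.2) + h(3.1) + h(4)].
Sum ≈ -0.9474.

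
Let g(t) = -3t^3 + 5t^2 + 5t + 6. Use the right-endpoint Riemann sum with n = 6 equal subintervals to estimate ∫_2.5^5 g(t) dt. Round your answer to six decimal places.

Δt = (5 − 2.5)/6 = 5/12.
Right endpoints: 35/12, 10/3, 3.75, 25/6, 55/12, 5.
g(35/12) = -2173/192, g(10/3) = -296/9, g(3.75) = -63.140625, g(25/6) = -103.375, g(55/12) = -89219/576, g(5) = -219.
Sum = Δt · [g(35/12) + g(10/3) + g(3.75) + ...].
Sum ≈ -243.590133.

-243.590133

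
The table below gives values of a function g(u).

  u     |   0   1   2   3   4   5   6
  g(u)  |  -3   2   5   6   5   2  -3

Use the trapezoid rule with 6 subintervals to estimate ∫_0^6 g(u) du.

17

Δu = 1.
T_6 = (1/2)·[(-3) + 2·2 + 2·5 + 2·6 + 2·5 + 2·2 + (-3)] = 17.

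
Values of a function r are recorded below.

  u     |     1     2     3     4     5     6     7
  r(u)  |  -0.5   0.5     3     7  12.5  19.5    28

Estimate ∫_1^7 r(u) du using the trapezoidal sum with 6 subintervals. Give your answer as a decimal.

56.25

Δu = 1.
T_6 = (1/2)·[(-0.5) + 2·0.5 + 2·3 + 2·7 + 2·12.5 + 2·19.5 + 28] = 56.25.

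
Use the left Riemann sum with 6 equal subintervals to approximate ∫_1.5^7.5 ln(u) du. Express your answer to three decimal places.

Δu = (7.5 − 1.5)/6 = 1.
Left endpoints: 1.5, 2.5, 3.5, 4.5, 5.5, 6.5.
f(1.5) ≈ 0.405, f(2.5) ≈ 0.916, f(3.5) ≈ 1.253, f(4.5) ≈ 1.504, f(5.5) ≈ 1.705, f(6.5) ≈ 1.872.
Sum = Δu · [f(1.5) + f(2.5) + f(3.5) + ...].
Sum ≈ 7.655.

7.655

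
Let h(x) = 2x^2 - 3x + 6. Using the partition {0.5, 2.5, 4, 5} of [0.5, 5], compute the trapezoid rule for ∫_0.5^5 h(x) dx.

Subinterval widths: 2, 1.5, 1.
h(0.5) = 5, h(2.5) = 11, h(4) = 26, h(5) = 41.
On each subinterval the trapezoid contributes (Δx_i/2)·[h(x_{i-1}) + h(x_i)].
Sum = 77.25.

77.25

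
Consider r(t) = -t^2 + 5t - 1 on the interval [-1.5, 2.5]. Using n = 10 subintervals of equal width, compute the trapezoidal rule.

-0.44

Δt = (2.5 − (-1.5))/10 = 0.4.
r(-1.5) = -10.75, r(-1.1) = -7.71, r(-0.7) = -4.99, r(-0.3) = -2.59, r(0.1) = -0.51, r(0.5) = 1.25, r(0.9) = 2.69, r(1.3) = 3.81, r(1.7) = 4.61, r(2.1) = 5.09, r(2.5) = 5.25.
T_10 = (Δt/2)·[r(t_0) + 2r(t_1) + ... + 2r(t_{9}) + r(t_10)].
Sum = -0.44.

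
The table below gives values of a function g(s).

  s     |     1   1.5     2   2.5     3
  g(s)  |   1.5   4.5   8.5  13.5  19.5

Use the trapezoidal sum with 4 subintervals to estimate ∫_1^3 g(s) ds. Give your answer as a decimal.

Δs = 0.5.
T_4 = (0.5/2)·[1.5 + 2·4.5 + 2·8.5 + 2·13.5 + 19.5] = 18.5.

18.5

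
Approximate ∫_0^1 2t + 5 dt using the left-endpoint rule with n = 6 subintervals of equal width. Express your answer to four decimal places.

5.8333

Δt = (1 − 0)/6 = 1/6.
Left endpoints: 0, 1/6, 1/3, 0.5, 2/3, 5/6.
f(0) = 5, f(1/6) = 16/3, f(1/3) = 17/3, f(0.5) = 6, f(2/3) = 19/3, f(5/6) = 20/3.
Sum = Δt · [f(0) + f(1/6) + f(1/3) + ...].
Sum ≈ 5.8333.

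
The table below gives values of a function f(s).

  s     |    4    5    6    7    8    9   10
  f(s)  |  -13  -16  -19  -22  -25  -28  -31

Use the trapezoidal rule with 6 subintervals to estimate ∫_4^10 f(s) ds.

Δs = 1.
T_6 = (1/2)·[(-13) + 2·(-16) + 2·(-19) + 2·(-22) + 2·(-25) + 2·(-28) + (-31)] = -132.

-132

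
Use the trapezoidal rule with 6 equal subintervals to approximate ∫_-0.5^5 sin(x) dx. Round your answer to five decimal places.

Δx = (5 − (-0.5))/6 = 11/12.
f(-0.5) ≈ -0.47943, f(5/12) ≈ 0.40471, f(4/3) ≈ 0.97194, f(2.25) ≈ 0.77807, f(19/6) ≈ -0.02507, f(49/12) ≈ -0.80858, f(5) ≈ -0.95892.
T_6 = (Δx/2)·[f(x_0) + 2f(x_1) + ... + 2f(x_{5}) + f(x_6)].
Sum ≈ 0.55174.

0.55174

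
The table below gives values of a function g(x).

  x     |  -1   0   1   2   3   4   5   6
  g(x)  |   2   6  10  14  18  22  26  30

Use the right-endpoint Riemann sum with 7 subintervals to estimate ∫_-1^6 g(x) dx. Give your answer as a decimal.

126

Δx = 1.
Sum = 1·[6 + 10 + 14 + 18 + 22 + 26 + 30] = 126.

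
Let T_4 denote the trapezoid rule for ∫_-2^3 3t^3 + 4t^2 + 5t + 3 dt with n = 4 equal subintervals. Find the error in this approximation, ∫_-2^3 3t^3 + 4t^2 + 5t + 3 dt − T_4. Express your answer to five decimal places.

Exact integral: ∫_-2^3 f(t) dt ≈ 122.9166667.
T_4 = 133.984375.
Error ≈ 122.9166667 − 133.984375 ≈ -11.06771.

-11.06771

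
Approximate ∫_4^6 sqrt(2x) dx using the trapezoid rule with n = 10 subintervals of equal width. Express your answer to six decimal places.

Δx = (6 − 4)/10 = 0.2.
f(4) ≈ 2.828427, f(4.2) ≈ 2.898275, f(4.4) ≈ 2.966479, f(4.6) ≈ 3.033150, f(4.8) ≈ 3.098387, f(5) ≈ 3.162278, f(5.2) ≈ 3.224903, f(5.4) ≈ 3.286335, f(5.6) ≈ 3.346640, f(5.8) ≈ 3.405877, f(6) ≈ 3.464102.
T_10 = (Δx/2)·[f(x_0) + 2f(x_1) + ... + 2f(x_{9}) + f(x_10)].
Sum ≈ 6.313718.

6.313718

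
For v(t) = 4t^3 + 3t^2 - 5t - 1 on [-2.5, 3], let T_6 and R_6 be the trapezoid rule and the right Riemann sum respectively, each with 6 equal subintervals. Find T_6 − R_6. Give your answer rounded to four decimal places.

T_6 ≈ 76.809028.
R_6 ≈ 146.131944.
T_6 − R_6 ≈ -69.3229.

-69.3229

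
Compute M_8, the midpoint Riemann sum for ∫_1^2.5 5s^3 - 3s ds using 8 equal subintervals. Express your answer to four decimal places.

39.5878

Δs = (2.5 − 1)/8 = 0.1875.
Midpoints: 1.09375, 1.28125, 1.46875, 1.65625, 1.84375, 2.03125, 2.21875, 2.40625.
f(1.09375) = 106855/32768, f(1.28125) = 218653/32768, f(1.46875) = 374731/32768, f(1.65625) = 581569/32768, f(1.84375) = 845647/32768, f(2.03125) = 1173445/32768, f(2.21875) = 1571443/32768, f(2.40625) = 2046121/32768.
Sum = Δs · [f(1.09375) + f(1.28125) + f(1.46875) + ...].
Sum ≈ 39.5878.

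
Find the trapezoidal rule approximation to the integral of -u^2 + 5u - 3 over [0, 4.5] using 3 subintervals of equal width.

5.0625

Δu = (4.5 − 0)/3 = 1.5.
f(0) = -3, f(1.5) = 2.25, f(3) = 3, f(4.5) = -0.75.
T_3 = (Δu/2)·[f(u_0) + 2f(u_1) + 2f(u_2) + f(u_3)].
Sum = 5.0625.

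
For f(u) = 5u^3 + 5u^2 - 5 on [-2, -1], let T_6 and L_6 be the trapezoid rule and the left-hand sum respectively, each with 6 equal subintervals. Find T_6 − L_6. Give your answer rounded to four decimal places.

T_6 ≈ -12.164352.
L_6 ≈ -13.831019.
T_6 − L_6 ≈ 1.6667.

1.6667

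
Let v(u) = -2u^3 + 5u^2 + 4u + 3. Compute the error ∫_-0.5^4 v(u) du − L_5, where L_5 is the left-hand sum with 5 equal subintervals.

-10.83375

Exact integral: ∫_-0.5^4 v(u) du = 23.90625.
L_5 = 34.74.
Error = 23.90625 − 34.74 = -10.83375.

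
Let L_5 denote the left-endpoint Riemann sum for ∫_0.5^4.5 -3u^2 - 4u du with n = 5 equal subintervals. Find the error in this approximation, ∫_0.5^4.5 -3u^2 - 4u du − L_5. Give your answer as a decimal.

-29.12

Exact integral: ∫_0.5^4.5 f(u) du = -131.
L_5 = -101.88.
Error = -131 − (-101.88) = -29.12.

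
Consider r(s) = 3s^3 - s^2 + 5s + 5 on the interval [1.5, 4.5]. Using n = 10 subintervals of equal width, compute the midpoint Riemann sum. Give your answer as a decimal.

Δs = (4.5 − 1.5)/10 = 0.3.
Midpoints: 1.65, 1.95, 2.25, 2.55, 2.85, 3.15, 3.45, 3.75, 4.05, 4.35.
r(1.65) = 24.003875, r(1.95) = 33.192125, r(2.25) = 45.359375, r(2.55) = 60.991625, r(2.85) = 80.574875, r(3.15) = 104.595125, r(3.45) = 133.538375, r(3.75) = 167.890625, r(4.05) = 208.137875, r(4.35) = 254.766125.
Sum = Δs · [r(1.65) + r(1.95) + r(2.25) + ...].
Sum = 333.915.

333.915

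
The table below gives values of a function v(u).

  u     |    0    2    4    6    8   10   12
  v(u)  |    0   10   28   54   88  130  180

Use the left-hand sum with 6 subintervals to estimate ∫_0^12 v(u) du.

620

Δu = 2.
Sum = 2·[0 + 10 + 28 + 54 + 88 + 130] = 620.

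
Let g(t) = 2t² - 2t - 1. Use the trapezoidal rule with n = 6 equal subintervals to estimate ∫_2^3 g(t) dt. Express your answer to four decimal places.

Δt = (3 − 2)/6 = 1/6.
g(2) = 3, g(13/6) = 73/18, g(7/3) = 47/9, g(2.5) = 6.5, g(8/3) = 71/9, g(17/6) = 169/18, g(3) = 11.
T_6 = (Δt/2)·[g(t_0) + 2g(t_1) + ... + 2g(t_{5}) + g(t_6)].
Sum ≈ 6.6759.

6.6759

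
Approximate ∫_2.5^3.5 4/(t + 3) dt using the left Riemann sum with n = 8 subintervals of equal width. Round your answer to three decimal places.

Δt = (3.5 − 2.5)/8 = 0.125.
Left endpoints: 2.5, 2.625, 2.75, 2.875, 3, 3.125, 3.25, 3.375.
f(2.5) = 8/11, f(2.625) = 32/45, f(2.75) = 16/23, f(2.875) = 32/47, f(3) = 2/3, f(3.125) = 32/49, f(3.25) = 0.64, f(3.375) = 32/51.
Sum = Δt · [f(2.5) + f(2.625) + f(2.75) + ...].
Sum ≈ 0.675.

0.675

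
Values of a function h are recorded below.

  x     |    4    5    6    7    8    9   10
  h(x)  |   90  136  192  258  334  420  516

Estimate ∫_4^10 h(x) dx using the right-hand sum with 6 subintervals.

Δx = 1.
Sum = 1·[136 + 192 + 258 + 334 + 420 + 516] = 1856.

1856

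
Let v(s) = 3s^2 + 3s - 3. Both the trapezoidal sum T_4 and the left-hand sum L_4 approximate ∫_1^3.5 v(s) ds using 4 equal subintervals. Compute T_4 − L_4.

T_4 = 51.73828125.
L_4 = 38.84765625.
T_4 − L_4 = 12.890625.

12.890625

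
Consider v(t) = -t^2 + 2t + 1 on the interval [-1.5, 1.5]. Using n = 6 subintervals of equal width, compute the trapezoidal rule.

0.625

Δt = (1.5 − (-1.5))/6 = 0.5.
v(-1.5) = -4.25, v(-1) = -2, v(-0.5) = -0.25, v(0) = 1, v(0.5) = 1.75, v(1) = 2, v(1.5) = 1.75.
T_6 = (Δt/2)·[v(t_0) + 2v(t_1) + ... + 2v(t_{5}) + v(t_6)].
Sum = 0.625.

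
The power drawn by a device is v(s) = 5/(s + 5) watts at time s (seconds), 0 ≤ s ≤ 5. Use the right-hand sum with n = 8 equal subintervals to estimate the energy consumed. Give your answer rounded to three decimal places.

Δs = (5 − 0)/8 = 0.625.
Right endpoints: 0.625, 1.25, 1.875, 2.5, 3.125, 3.75, 4.375, 5.
v(0.625) = 8/9, v(1.25) = 0.8, v(1.875) = 8/11, v(2.5) = 2/3, v(3.125) = 8/13, v(3.75) = 4/7, v(4.375) = 8/15, v(5) = 0.5.
Sum = Δs · [v(0.625) + v(1.25) + v(1.875) + ...].
Sum ≈ 3.314.

3.314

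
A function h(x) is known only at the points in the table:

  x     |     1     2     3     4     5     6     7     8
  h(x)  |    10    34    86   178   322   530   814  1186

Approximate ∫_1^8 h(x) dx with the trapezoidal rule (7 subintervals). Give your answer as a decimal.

Δx = 1.
T_7 = (1/2)·[10 + 2·34 + 2·86 + 2·178 + 2·322 + 2·530 + 2·814 + 1186] = 2562.

2562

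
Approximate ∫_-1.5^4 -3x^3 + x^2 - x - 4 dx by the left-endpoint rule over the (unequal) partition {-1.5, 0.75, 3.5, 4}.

Subinterval widths: 2.25, 2.75, 0.5.
Left endpoints: -1.5, 0.75, 3.5.
f(-1.5) = 9.875, f(0.75) = -5.453125, f(3.5) = -123.875.
Sum = Σ Δx_i · f(x_i).
Sum = -54.71484375.

-54.71484375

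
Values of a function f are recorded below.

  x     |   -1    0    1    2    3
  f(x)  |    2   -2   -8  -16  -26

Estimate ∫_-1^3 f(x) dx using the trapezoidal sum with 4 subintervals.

-38

Δx = 1.
T_4 = (1/2)·[2 + 2·(-2) + 2·(-8) + 2·(-16) + (-26)] = -38.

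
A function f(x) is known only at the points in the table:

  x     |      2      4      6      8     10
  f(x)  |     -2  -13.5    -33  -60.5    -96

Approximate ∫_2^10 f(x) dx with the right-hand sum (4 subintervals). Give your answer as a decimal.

-406

Δx = 2.
Sum = 2·[(-13.5) + (-33) + (-60.5) + (-96)] = -406.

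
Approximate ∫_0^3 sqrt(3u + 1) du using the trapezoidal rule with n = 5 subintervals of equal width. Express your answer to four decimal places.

Δu = (3 − 0)/5 = 0.6.
f(0) ≈ 1.0000, f(0.6) ≈ 1.6733, f(1.2) ≈ 2.1448, f(1.8) ≈ 2.5298, f(2.4) ≈ 2.8636, f(3) ≈ 3.1623.
T_5 = (Δu/2)·[f(u_0) + 2f(u_1) + ... + 2f(u_{4}) + f(u_5)].
Sum ≈ 6.7756.

6.7756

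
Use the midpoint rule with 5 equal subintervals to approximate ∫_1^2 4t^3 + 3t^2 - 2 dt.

19.93

Δt = (2 − 1)/5 = 0.2.
Midpoints: 1.1, 1.3, 1.5, 1.7, 1.9.
f(1.1) = 6.954, f(1.3) = 11.858, f(1.5) = 18.25, f(1.7) = 26.322, f(1.9) = 36.266.
Sum = Δt · [f(1.1) + f(1.3) + f(1.5) + f(1.7) + f(1.9)].
Sum = 19.93.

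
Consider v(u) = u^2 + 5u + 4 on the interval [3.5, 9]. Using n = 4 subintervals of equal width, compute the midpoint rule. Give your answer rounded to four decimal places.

421.7168

Δu = (9 − 3.5)/4 = 1.375.
Midpoints: 4.1875, 5.5625, 6.9375, 8.3125.
v(4.1875) = 42.47265625, v(5.5625) = 62.75390625, v(6.9375) = 86.81640625, v(8.3125) = 114.66015625.
Sum = Δu · [v(4.1875) + v(5.5625) + v(6.9375) + v(8.3125)].
Sum ≈ 421.7168.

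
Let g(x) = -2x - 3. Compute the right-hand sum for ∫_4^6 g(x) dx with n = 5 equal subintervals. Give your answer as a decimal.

-26.8

Δx = (6 − 4)/5 = 0.4.
Right endpoints: 4.4, 4.8, 5.2, 5.6, 6.
g(4.4) = -11.8, g(4.8) = -12.6, g(5.2) = -13.4, g(5.6) = -14.2, g(6) = -15.
Sum = Δx · [g(4.4) + g(4.8) + g(5.2) + g(5.6) + g(6)].
Sum = -26.8.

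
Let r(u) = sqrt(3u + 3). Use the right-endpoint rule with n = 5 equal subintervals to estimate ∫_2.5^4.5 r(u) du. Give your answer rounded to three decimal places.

7.496

Δu = (4.5 − 2.5)/5 = 0.4.
Right endpoints: 2.9, 3.3, 3.7, 4.1, 4.5.
r(2.9) ≈ 3.421, r(3.3) ≈ 3.592, r(3.7) ≈ 3.755, r(4.1) ≈ 3.912, r(4.5) ≈ 4.062.
Sum = Δu · [r(2.9) + r(3.3) + r(3.7) + r(4.1) + r(4.5)].
Sum ≈ 7.496.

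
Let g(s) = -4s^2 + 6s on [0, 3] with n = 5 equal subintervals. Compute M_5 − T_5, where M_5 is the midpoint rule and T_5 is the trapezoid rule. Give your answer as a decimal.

M_5 = -8.64.
T_5 = -9.72.
M_5 − T_5 = 1.08.

1.08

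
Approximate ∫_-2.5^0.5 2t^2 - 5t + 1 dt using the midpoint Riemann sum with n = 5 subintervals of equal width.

Δt = (0.5 − (-2.5))/5 = 0.6.
Midpoints: -2.2, -1.6, -1, -0.4, 0.2.
f(-2.2) = 21.68, f(-1.6) = 14.12, f(-1) = 8, f(-0.4) = 3.32, f(0.2) = 0.08.
Sum = Δt · [f(-2.2) + f(-1.6) + f(-1) + f(-0.4) + f(0.2)].
Sum = 28.32.

28.32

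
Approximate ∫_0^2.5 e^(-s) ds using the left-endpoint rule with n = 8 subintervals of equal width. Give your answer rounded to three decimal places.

Δs = (2.5 − 0)/8 = 0.3125.
Left endpoints: 0, 0.3125, 0.625, 0.9375, 1.25, 1.5625, 1.875, 2.1875.
f(0) ≈ 1.000, f(0.3125) ≈ 0.732, f(0.625) ≈ 0.535, f(0.9375) ≈ 0.392, f(1.25) ≈ 0.287, f(1.5625) ≈ 0.210, f(1.875) ≈ 0.153, f(2.1875) ≈ 0.112.
Sum = Δs · [f(0) + f(0.3125) + f(0.625) + ...].
Sum ≈ 1.069.

1.069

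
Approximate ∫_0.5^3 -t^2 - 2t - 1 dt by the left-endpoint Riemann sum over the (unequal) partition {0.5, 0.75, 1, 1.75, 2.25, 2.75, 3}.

Subinterval widths: 0.25, 0.25, 0.75, 0.5, 0.5, 0.25.
Left endpoints: 0.5, 0.75, 1, 1.75, 2.25, 2.75.
f(0.5) = -2.25, f(0.75) = -3.0625, f(1) = -4, f(1.75) = -7.5625, f(2.25) = -10.5625, f(2.75) = -14.0625.
Sum = Σ Δt_i · f(t_i).
Sum = -16.90625.

-16.90625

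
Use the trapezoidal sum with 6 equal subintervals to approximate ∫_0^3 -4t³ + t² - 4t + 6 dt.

Δt = (3 − 0)/6 = 0.5.
f(0) = 6, f(0.5) = 3.75, f(1) = -1, f(1.5) = -11.25, f(2) = -30, f(2.5) = -60.25, f(3) = -105.
T_6 = (Δt/2)·[f(t_0) + 2f(t_1) + ... + 2f(t_{5}) + f(t_6)].
Sum = -74.125.

-74.125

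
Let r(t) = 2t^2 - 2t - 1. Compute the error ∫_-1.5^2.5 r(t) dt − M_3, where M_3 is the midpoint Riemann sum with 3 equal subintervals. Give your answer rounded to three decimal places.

Exact integral: ∫_-1.5^2.5 r(t) dt ≈ 4.66667.
M_3 ≈ 3.48148.
Error ≈ 4.66667 − 3.48148 ≈ 1.185.

1.185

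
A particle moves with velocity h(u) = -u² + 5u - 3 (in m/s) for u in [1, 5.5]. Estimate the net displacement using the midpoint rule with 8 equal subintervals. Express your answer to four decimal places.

4.6187

Δu = (5.5 − 1)/8 = 0.5625.
Midpoints: 1.28125, 1.84375, 2.40625, 2.96875, 3.53125, 4.09375, 4.65625, 5.21875.
h(1.28125) = 1807/1024, h(1.84375) = 2887/1024, h(2.40625) = 3319/1024, h(2.96875) = 3103/1024, h(3.53125) = 2239/1024, h(4.09375) = 727/1024, h(4.65625) = -1433/1024, h(5.21875) = -4241/1024.
Sum = Δu · [h(1.28125) + h(1.84375) + h(2.40625) + ...].
Sum ≈ 4.6187.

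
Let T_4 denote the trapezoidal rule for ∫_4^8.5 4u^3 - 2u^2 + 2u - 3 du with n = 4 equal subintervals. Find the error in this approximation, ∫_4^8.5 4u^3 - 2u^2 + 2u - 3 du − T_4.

Exact integral: ∫_4^8.5 f(u) du = 4640.0625.
T_4 = 4709.35546875.
Error = 4640.0625 − 4709.35546875 = -69.29296875.

-69.29296875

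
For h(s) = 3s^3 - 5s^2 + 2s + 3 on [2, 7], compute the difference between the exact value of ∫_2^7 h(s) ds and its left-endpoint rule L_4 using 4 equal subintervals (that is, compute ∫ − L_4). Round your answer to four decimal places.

447.5260

Exact integral: ∫_2^7 h(s) ds ≈ 1290.416667.
L_4 = 842.890625.
Error ≈ 1290.416667 − 842.890625 ≈ 447.5260.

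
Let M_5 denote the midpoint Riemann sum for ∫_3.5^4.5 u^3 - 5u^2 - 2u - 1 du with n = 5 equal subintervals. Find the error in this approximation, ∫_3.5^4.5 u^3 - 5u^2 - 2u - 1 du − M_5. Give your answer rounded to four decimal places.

Exact integral: ∫_3.5^4.5 f(u) du ≈ -24.416667.
M_5 = -24.44.
Error ≈ -24.416667 − (-24.44) ≈ 0.0233.

0.0233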